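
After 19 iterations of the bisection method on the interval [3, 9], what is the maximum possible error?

Bisection error bound: |error| ≤ (b-a)/2^n
|error| ≤ (9 - 3)/2^19 = 6/2^19
|error| ≤ 0.0000114441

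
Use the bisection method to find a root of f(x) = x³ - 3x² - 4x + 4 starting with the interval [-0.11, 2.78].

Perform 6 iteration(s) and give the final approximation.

f(x) = x³ - 3x² - 4x + 4
Initial interval: [-0.11, 2.78]

Iteration 1:
  c_1 = (-0.110000 + 2.780000)/2 = 1.335000
  f(c_1) = f(1.335000) = -4.307405
  f(a) × f(c) < 0, new interval: [-0.110000, 1.335000]
Iteration 2:
  c_2 = (-0.110000 + 1.335000)/2 = 0.612500
  f(c_2) = f(0.612500) = 0.654314
  f(a) × f(c) ≥ 0, new interval: [0.612500, 1.335000]
Iteration 3:
  c_3 = (0.612500 + 1.335000)/2 = 0.973750
  f(c_3) = f(0.973750) = -1.816268
  f(a) × f(c) < 0, new interval: [0.612500, 0.973750]
Iteration 4:
  c_4 = (0.612500 + 0.973750)/2 = 0.793125
  f(c_4) = f(0.793125) = -0.560729
  f(a) × f(c) < 0, new interval: [0.612500, 0.793125]
Iteration 5:
  c_5 = (0.612500 + 0.793125)/2 = 0.702812
  f(c_5) = f(0.702812) = 0.054065
  f(a) × f(c) ≥ 0, new interval: [0.702812, 0.793125]
Iteration 6:
  c_6 = (0.702812 + 0.793125)/2 = 0.747969
  f(c_6) = f(0.747969) = -0.251790
  f(a) × f(c) < 0, new interval: [0.702812, 0.747969]

After 6 iteration(s), the approximation is c_6 = 0.747969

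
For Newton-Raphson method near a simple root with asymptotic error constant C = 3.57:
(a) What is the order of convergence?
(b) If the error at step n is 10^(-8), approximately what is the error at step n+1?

(a) Newton-Raphson has quadratic (order 2) convergence near simple roots.
    This means |e_{n+1}| ≈ C|e_n|².

(b) With |e_n| = 10^(-8) and C = 3.57:
    |e_{n+1}| ≈ 3.57 × (10^(-8))² = 3.57 × 10^(-16)

(a) 2 (quadratic); (b) |e_{n+1}| ≈ 3.570e-16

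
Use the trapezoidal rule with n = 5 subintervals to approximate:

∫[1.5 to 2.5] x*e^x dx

f(x) = x*e^x
a = 1.5, b = 2.5, n = 5
h = (b - a)/n = 0.200000

Trapezoidal rule: (h/2)[f(x₀) + 2f(x₁) + 2f(x₂) + ... + f(xₙ)]

x_0 = 1.5000, f(x_0) = 6.722534, coefficient = 1
x_1 = 1.7000, f(x_1) = 9.305711, coefficient = 2
x_2 = 1.9000, f(x_2) = 12.703199, coefficient = 2
x_3 = 2.1000, f(x_3) = 17.148957, coefficient = 2
x_4 = 2.3000, f(x_4) = 22.940620, coefficient = 2
x_5 = 2.5000, f(x_5) = 30.456235, coefficient = 1

I ≈ (0.200000/2) × 161.375741 = 16.137574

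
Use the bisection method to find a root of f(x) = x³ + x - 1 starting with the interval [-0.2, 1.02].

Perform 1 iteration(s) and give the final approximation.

f(x) = x³ + x - 1
Initial interval: [-0.2, 1.02]

Iteration 1:
  c_1 = (-0.200000 + 1.020000)/2 = 0.410000
  f(c_1) = f(0.410000) = -0.521079
  f(a) × f(c) ≥ 0, new interval: [0.410000, 1.020000]

After 1 iteration(s), the approximation is c_1 = 0.410000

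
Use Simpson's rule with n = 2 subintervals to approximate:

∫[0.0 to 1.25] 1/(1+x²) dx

f(x) = 1/(1+x²)
a = 0.0, b = 1.25, n = 2
h = (b - a)/n = 0.625000

Simpson's rule: (h/3)[f(x₀) + 4f(x₁) + 2f(x₂) + ... + f(xₙ)]

x_0 = 0.0000, f(x_0) = 1.000000, coefficient = 1
x_1 = 0.6250, f(x_1) = 0.719101, coefficient = 4
x_2 = 1.2500, f(x_2) = 0.390244, coefficient = 1

I ≈ (0.625000/3) × 4.266648 = 0.888885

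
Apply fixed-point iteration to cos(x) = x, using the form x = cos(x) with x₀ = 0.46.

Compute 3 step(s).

Equation: cos(x) = x
Fixed-point form: x = cos(x)
x₀ = 0.46

x_1 = g(0.460000) = 0.896052
x_2 = g(0.896052) = 0.624697
x_3 = g(0.624697) = 0.811140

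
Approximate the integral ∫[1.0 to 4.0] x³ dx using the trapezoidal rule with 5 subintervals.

f(x) = x³
a = 1.0, b = 4.0, n = 5
h = (b - a)/n = 0.600000

Trapezoidal rule: (h/2)[f(x₀) + 2f(x₁) + 2f(x₂) + ... + f(xₙ)]

x_0 = 1.0000, f(x_0) = 1.000000, coefficient = 1
x_1 = 1.6000, f(x_1) = 4.096000, coefficient = 2
x_2 = 2.2000, f(x_2) = 10.648000, coefficient = 2
x_3 = 2.8000, f(x_3) = 21.952000, coefficient = 2
x_4 = 3.4000, f(x_4) = 39.304000, coefficient = 2
x_5 = 4.0000, f(x_5) = 64.000000, coefficient = 1

I ≈ (0.600000/2) × 217.000000 = 65.100000
Exact value: 63.750000
Error: 1.350000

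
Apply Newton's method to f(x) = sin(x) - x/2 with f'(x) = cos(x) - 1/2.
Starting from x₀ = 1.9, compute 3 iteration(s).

f(x) = sin(x) - x/2
f'(x) = cos(x) - 1/2
x₀ = 1.9

Newton-Raphson formula: x_{n+1} = x_n - f(x_n)/f'(x_n)

Iteration 1:
  f(1.900000) = -0.003700
  f'(1.900000) = -0.823290
  x_1 = 1.900000 - (-0.003700)/(-0.823290) = 1.895506
Iteration 2:
  f(1.895506) = -0.000010
  f'(1.895506) = -0.819034
  x_2 = 1.895506 - (-0.000010)/(-0.819034) = 1.895494
Iteration 3:
  f(1.895494) = 0.000000
  f'(1.895494) = -0.819023
  x_3 = 1.895494 - 0.000000/(-0.819023) = 1.895494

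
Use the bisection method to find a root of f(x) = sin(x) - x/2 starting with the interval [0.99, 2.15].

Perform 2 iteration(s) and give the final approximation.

f(x) = sin(x) - x/2
Initial interval: [0.99, 2.15]

Iteration 1:
  c_1 = (0.990000 + 2.150000)/2 = 1.570000
  f(c_1) = f(1.570000) = 0.215000
  f(a) × f(c) ≥ 0, new interval: [1.570000, 2.150000]
Iteration 2:
  c_2 = (1.570000 + 2.150000)/2 = 1.860000
  f(c_2) = f(1.860000) = 0.028471
  f(a) × f(c) ≥ 0, new interval: [1.860000, 2.150000]

After 2 iteration(s), the approximation is c_2 = 1.860000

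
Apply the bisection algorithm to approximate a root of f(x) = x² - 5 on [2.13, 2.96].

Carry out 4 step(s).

f(x) = x² - 5
Initial interval: [2.13, 2.96]

Iteration 1:
  c_1 = (2.130000 + 2.960000)/2 = 2.545000
  f(c_1) = f(2.545000) = 1.477025
  f(a) × f(c) < 0, new interval: [2.130000, 2.545000]
Iteration 2:
  c_2 = (2.130000 + 2.545000)/2 = 2.337500
  f(c_2) = f(2.337500) = 0.463906
  f(a) × f(c) < 0, new interval: [2.130000, 2.337500]
Iteration 3:
  c_3 = (2.130000 + 2.337500)/2 = 2.233750
  f(c_3) = f(2.233750) = -0.010361
  f(a) × f(c) ≥ 0, new interval: [2.233750, 2.337500]
Iteration 4:
  c_4 = (2.233750 + 2.337500)/2 = 2.285625
  f(c_4) = f(2.285625) = 0.224082
  f(a) × f(c) < 0, new interval: [2.233750, 2.285625]

After 4 iteration(s), the approximation is c_4 = 2.285625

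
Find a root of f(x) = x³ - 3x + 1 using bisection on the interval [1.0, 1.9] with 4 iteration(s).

f(x) = x³ - 3x + 1
Initial interval: [1.0, 1.9]

Iteration 1:
  c_1 = (1.000000 + 1.900000)/2 = 1.450000
  f(c_1) = f(1.450000) = -0.301375
  f(a) × f(c) ≥ 0, new interval: [1.450000, 1.900000]
Iteration 2:
  c_2 = (1.450000 + 1.900000)/2 = 1.675000
  f(c_2) = f(1.675000) = 0.674422
  f(a) × f(c) < 0, new interval: [1.450000, 1.675000]
Iteration 3:
  c_3 = (1.450000 + 1.675000)/2 = 1.562500
  f(c_3) = f(1.562500) = 0.127197
  f(a) × f(c) < 0, new interval: [1.450000, 1.562500]
Iteration 4:
  c_4 = (1.450000 + 1.562500)/2 = 1.506250
  f(c_4) = f(1.506250) = -0.101386
  f(a) × f(c) ≥ 0, new interval: [1.506250, 1.562500]

After 4 iteration(s), the approximation is c_4 = 1.506250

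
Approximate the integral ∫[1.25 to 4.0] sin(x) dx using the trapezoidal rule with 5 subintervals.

f(x) = sin(x)
a = 1.25, b = 4.0, n = 5
h = (b - a)/n = 0.550000

Trapezoidal rule: (h/2)[f(x₀) + 2f(x₁) + 2f(x₂) + ... + f(xₙ)]

x_0 = 1.2500, f(x_0) = 0.948985, coefficient = 1
x_1 = 1.8000, f(x_1) = 0.973848, coefficient = 2
x_2 = 2.3500, f(x_2) = 0.711473, coefficient = 2
x_3 = 2.9000, f(x_3) = 0.239249, coefficient = 2
x_4 = 3.4500, f(x_4) = -0.303542, coefficient = 2
x_5 = 4.0000, f(x_5) = -0.756802, coefficient = 1

I ≈ (0.550000/2) × 3.434240 = 0.944416
Exact value: 0.968966
Error: 0.024550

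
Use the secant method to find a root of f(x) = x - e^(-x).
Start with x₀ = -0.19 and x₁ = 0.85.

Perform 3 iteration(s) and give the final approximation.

f(x) = x - e^(-x)
x₀ = -0.19, x₁ = 0.85

Secant formula: x_{n+1} = x_n - f(x_n)(x_n - x_{n-1})/(f(x_n) - f(x_{n-1}))

Iteration 1:
  f(-0.190000) = -1.399250
  f(0.850000) = 0.422585
  x_2 = 0.850000 - 0.422585×(0.850000 - (-0.190000))/(0.422585 - (-1.399250))
       = 0.608766
Iteration 2:
  f(0.850000) = 0.422585
  f(0.608766) = 0.064744
  x_3 = 0.608766 - 0.064744×(0.608766 - 0.850000)/(0.064744 - 0.422585)
       = 0.565119
Iteration 3:
  f(0.608766) = 0.064744
  f(0.565119) = -0.003173
  x_4 = 0.565119 - (-0.003173)×(0.565119 - 0.608766)/(-0.003173 - 0.064744)
       = 0.567158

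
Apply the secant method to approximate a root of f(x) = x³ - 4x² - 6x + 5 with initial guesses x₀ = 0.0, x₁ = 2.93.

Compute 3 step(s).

f(x) = x³ - 4x² - 6x + 5
x₀ = 0.0, x₁ = 2.93

Secant formula: x_{n+1} = x_n - f(x_n)(x_n - x_{n-1})/(f(x_n) - f(x_{n-1}))

Iteration 1:
  f(0.000000) = 5.000000
  f(2.930000) = -21.765843
  x_2 = 2.930000 - (-21.765843)×(2.930000 - 0.000000)/(-21.765843 - 5.000000)
       = 0.547339
Iteration 2:
  f(2.930000) = -21.765843
  f(0.547339) = 0.681614
  x_3 = 0.547339 - 0.681614×(0.547339 - 2.930000)/(0.681614 - (-21.765843))
       = 0.619689
Iteration 3:
  f(0.547339) = 0.681614
  f(0.619689) = -0.016218
  x_4 = 0.619689 - (-0.016218)×(0.619689 - 0.547339)/(-0.016218 - 0.681614)
       = 0.618007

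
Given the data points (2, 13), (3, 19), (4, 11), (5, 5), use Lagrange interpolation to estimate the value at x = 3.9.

Lagrange interpolation formula:
P(x) = Σ yᵢ × Lᵢ(x)
where Lᵢ(x) = Π_{j≠i} (x - xⱼ)/(xᵢ - xⱼ)

L_0(3.9) = (3.9 - 3)/(2 - 3) × (3.9 - 4)/(2 - 4) × (3.9 - 5)/(2 - 5) = -0.016500
L_1(3.9) = (3.9 - 2)/(3 - 2) × (3.9 - 4)/(3 - 4) × (3.9 - 5)/(3 - 5) = 0.104500
L_2(3.9) = (3.9 - 2)/(4 - 2) × (3.9 - 3)/(4 - 3) × (3.9 - 5)/(4 - 5) = 0.940500
L_3(3.9) = (3.9 - 2)/(5 - 2) × (3.9 - 3)/(5 - 3) × (3.9 - 4)/(5 - 4) = -0.028500

P(3.9) = 13×L_0(3.9) + 19×L_1(3.9) + 11×L_2(3.9) + 5×L_3(3.9)
P(3.9) = 11.974000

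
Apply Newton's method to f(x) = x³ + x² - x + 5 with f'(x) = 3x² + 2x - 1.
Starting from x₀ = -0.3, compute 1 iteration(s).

f(x) = x³ + x² - x + 5
f'(x) = 3x² + 2x - 1
x₀ = -0.3

Newton-Raphson formula: x_{n+1} = x_n - f(x_n)/f'(x_n)

Iteration 1:
  f(-0.300000) = 5.363000
  f'(-0.300000) = -1.330000
  x_1 = -0.300000 - 5.363000/(-1.330000) = 3.732331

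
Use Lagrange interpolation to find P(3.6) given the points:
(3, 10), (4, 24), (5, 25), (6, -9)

Lagrange interpolation formula:
P(x) = Σ yᵢ × Lᵢ(x)
where Lᵢ(x) = Π_{j≠i} (x - xⱼ)/(xᵢ - xⱼ)

L_0(3.6) = (3.6 - 4)/(3 - 4) × (3.6 - 5)/(3 - 5) × (3.6 - 6)/(3 - 6) = 0.224000
L_1(3.6) = (3.6 - 3)/(4 - 3) × (3.6 - 5)/(4 - 5) × (3.6 - 6)/(4 - 6) = 1.008000
L_2(3.6) = (3.6 - 3)/(5 - 3) × (3.6 - 4)/(5 - 4) × (3.6 - 6)/(5 - 6) = -0.288000
L_3(3.6) = (3.6 - 3)/(6 - 3) × (3.6 - 4)/(6 - 4) × (3.6 - 5)/(6 - 5) = 0.056000

P(3.6) = 10×L_0(3.6) + 24×L_1(3.6) + 25×L_2(3.6) + (-9)×L_3(3.6)
P(3.6) = 18.728000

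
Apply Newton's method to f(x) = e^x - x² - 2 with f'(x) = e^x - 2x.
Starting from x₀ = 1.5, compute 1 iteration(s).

f(x) = e^x - x² - 2
f'(x) = e^x - 2x
x₀ = 1.5

Newton-Raphson formula: x_{n+1} = x_n - f(x_n)/f'(x_n)

Iteration 1:
  f(1.500000) = 0.231689
  f'(1.500000) = 1.481689
  x_1 = 1.500000 - 0.231689/1.481689 = 1.343632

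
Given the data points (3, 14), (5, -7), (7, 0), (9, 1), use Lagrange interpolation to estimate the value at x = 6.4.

Lagrange interpolation formula:
P(x) = Σ yᵢ × Lᵢ(x)
where Lᵢ(x) = Π_{j≠i} (x - xⱼ)/(xᵢ - xⱼ)

L_0(6.4) = (6.4 - 5)/(3 - 5) × (6.4 - 7)/(3 - 7) × (6.4 - 9)/(3 - 9) = -0.045500
L_1(6.4) = (6.4 - 3)/(5 - 3) × (6.4 - 7)/(5 - 7) × (6.4 - 9)/(5 - 9) = 0.331500
L_2(6.4) = (6.4 - 3)/(7 - 3) × (6.4 - 5)/(7 - 5) × (6.4 - 9)/(7 - 9) = 0.773500
L_3(6.4) = (6.4 - 3)/(9 - 3) × (6.4 - 5)/(9 - 5) × (6.4 - 7)/(9 - 7) = -0.059500

P(6.4) = 14×L_0(6.4) + (-7)×L_1(6.4) + 0×L_2(6.4) + 1×L_3(6.4)
P(6.4) = -3.017000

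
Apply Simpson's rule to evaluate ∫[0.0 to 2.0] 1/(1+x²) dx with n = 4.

f(x) = 1/(1+x²)
a = 0.0, b = 2.0, n = 4
h = (b - a)/n = 0.500000

Simpson's rule: (h/3)[f(x₀) + 4f(x₁) + 2f(x₂) + ... + f(xₙ)]

x_0 = 0.0000, f(x_0) = 1.000000, coefficient = 1
x_1 = 0.5000, f(x_1) = 0.800000, coefficient = 4
x_2 = 1.0000, f(x_2) = 0.500000, coefficient = 2
x_3 = 1.5000, f(x_3) = 0.307692, coefficient = 4
x_4 = 2.0000, f(x_4) = 0.200000, coefficient = 1

I ≈ (0.500000/3) × 6.630769 = 1.105128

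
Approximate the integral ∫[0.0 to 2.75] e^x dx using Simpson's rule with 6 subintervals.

f(x) = e^x
a = 0.0, b = 2.75, n = 6
h = (b - a)/n = 0.458333

Simpson's rule: (h/3)[f(x₀) + 4f(x₁) + 2f(x₂) + ... + f(xₙ)]

x_0 = 0.0000, f(x_0) = 1.000000, coefficient = 1
x_1 = 0.4583, f(x_1) = 1.581436, coefficient = 4
x_2 = 0.9167, f(x_2) = 2.500940, coefficient = 2
x_3 = 1.3750, f(x_3) = 3.955077, coefficient = 4
x_4 = 1.8333, f(x_4) = 6.254701, coefficient = 2
x_5 = 2.2917, f(x_5) = 9.891410, coefficient = 4
x_6 = 2.7500, f(x_6) = 15.642632, coefficient = 1

I ≈ (0.458333/3) × 95.865603 = 14.646134
Exact value: 14.642632
Error: 0.003502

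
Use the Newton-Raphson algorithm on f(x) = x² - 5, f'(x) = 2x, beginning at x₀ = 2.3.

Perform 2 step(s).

f(x) = x² - 5
f'(x) = 2x
x₀ = 2.3

Newton-Raphson formula: x_{n+1} = x_n - f(x_n)/f'(x_n)

Iteration 1:
  f(2.300000) = 0.290000
  f'(2.300000) = 4.600000
  x_1 = 2.300000 - 0.290000/4.600000 = 2.236957
Iteration 2:
  f(2.236957) = 0.003974
  f'(2.236957) = 4.473913
  x_2 = 2.236957 - 0.003974/4.473913 = 2.236068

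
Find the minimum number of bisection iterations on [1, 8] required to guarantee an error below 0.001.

We need (b-a)/2^n ≤ 0.001
(8 - 1)/2^n ≤ 0.001
7/2^n ≤ 0.001
2^n ≥ 7000
n ≥ log₂(7000) = 12.77
n ≥ 13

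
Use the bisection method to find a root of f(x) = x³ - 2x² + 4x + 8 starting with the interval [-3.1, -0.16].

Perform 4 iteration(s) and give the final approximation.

f(x) = x³ - 2x² + 4x + 8
Initial interval: [-3.1, -0.16]

Iteration 1:
  c_1 = (-3.100000 + (-0.160000))/2 = -1.630000
  f(c_1) = f(-1.630000) = -8.164547
  f(a) × f(c) ≥ 0, new interval: [-1.630000, -0.160000]
Iteration 2:
  c_2 = (-1.630000 + (-0.160000))/2 = -0.895000
  f(c_2) = f(-0.895000) = 2.101033
  f(a) × f(c) < 0, new interval: [-1.630000, -0.895000]
Iteration 3:
  c_3 = (-1.630000 + (-0.895000))/2 = -1.262500
  f(c_3) = f(-1.262500) = -2.250119
  f(a) × f(c) ≥ 0, new interval: [-1.262500, -0.895000]
Iteration 4:
  c_4 = (-1.262500 + (-0.895000))/2 = -1.078750
  f(c_4) = f(-1.078750) = 0.102254
  f(a) × f(c) < 0, new interval: [-1.262500, -1.078750]

After 4 iteration(s), the approximation is c_4 = -1.078750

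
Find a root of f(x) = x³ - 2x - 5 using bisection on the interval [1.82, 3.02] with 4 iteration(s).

f(x) = x³ - 2x - 5
Initial interval: [1.82, 3.02]

Iteration 1:
  c_1 = (1.820000 + 3.020000)/2 = 2.420000
  f(c_1) = f(2.420000) = 4.332488
  f(a) × f(c) < 0, new interval: [1.820000, 2.420000]
Iteration 2:
  c_2 = (1.820000 + 2.420000)/2 = 2.120000
  f(c_2) = f(2.120000) = 0.288128
  f(a) × f(c) < 0, new interval: [1.820000, 2.120000]
Iteration 3:
  c_3 = (1.820000 + 2.120000)/2 = 1.970000
  f(c_3) = f(1.970000) = -1.294627
  f(a) × f(c) ≥ 0, new interval: [1.970000, 2.120000]
Iteration 4:
  c_4 = (1.970000 + 2.120000)/2 = 2.045000
  f(c_4) = f(2.045000) = -0.537759
  f(a) × f(c) ≥ 0, new interval: [2.045000, 2.120000]

After 4 iteration(s), the approximation is c_4 = 2.045000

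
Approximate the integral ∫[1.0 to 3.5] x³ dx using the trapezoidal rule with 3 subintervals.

f(x) = x³
a = 1.0, b = 3.5, n = 3
h = (b - a)/n = 0.833333

Trapezoidal rule: (h/2)[f(x₀) + 2f(x₁) + 2f(x₂) + ... + f(xₙ)]

x_0 = 1.0000, f(x_0) = 1.000000, coefficient = 1
x_1 = 1.8333, f(x_1) = 6.162037, coefficient = 2
x_2 = 2.6667, f(x_2) = 18.962963, coefficient = 2
x_3 = 3.5000, f(x_3) = 42.875000, coefficient = 1

I ≈ (0.833333/2) × 94.125000 = 39.218750
Exact value: 37.265625
Error: 1.953125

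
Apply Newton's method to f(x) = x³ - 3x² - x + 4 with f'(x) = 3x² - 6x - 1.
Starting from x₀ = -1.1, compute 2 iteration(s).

f(x) = x³ - 3x² - x + 4
f'(x) = 3x² - 6x - 1
x₀ = -1.1

Newton-Raphson formula: x_{n+1} = x_n - f(x_n)/f'(x_n)

Iteration 1:
  f(-1.100000) = 0.139000
  f'(-1.100000) = 9.230000
  x_1 = -1.100000 - 0.139000/9.230000 = -1.115060
Iteration 2:
  f(-1.115060) = -0.001432
  f'(-1.115060) = 9.420431
  x_2 = -1.115060 - (-0.001432)/9.420431 = -1.114908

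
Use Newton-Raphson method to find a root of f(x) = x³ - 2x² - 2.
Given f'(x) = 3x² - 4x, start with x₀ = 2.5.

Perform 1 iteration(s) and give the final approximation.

f(x) = x³ - 2x² - 2
f'(x) = 3x² - 4x
x₀ = 2.5

Newton-Raphson formula: x_{n+1} = x_n - f(x_n)/f'(x_n)

Iteration 1:
  f(2.500000) = 1.125000
  f'(2.500000) = 8.750000
  x_1 = 2.500000 - 1.125000/8.750000 = 2.371429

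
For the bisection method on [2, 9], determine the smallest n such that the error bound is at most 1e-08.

We need (b-a)/2^n ≤ 1e-08
(9 - 2)/2^n ≤ 1e-08
7/2^n ≤ 1e-08
2^n ≥ 700000000
n ≥ log₂(700000000) = 29.38
n ≥ 30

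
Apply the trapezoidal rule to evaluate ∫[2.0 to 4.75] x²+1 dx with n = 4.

f(x) = x²+1
a = 2.0, b = 4.75, n = 4
h = (b - a)/n = 0.687500

Trapezoidal rule: (h/2)[f(x₀) + 2f(x₁) + 2f(x₂) + ... + f(xₙ)]

x_0 = 2.0000, f(x_0) = 5.000000, coefficient = 1
x_1 = 2.6875, f(x_1) = 8.222656, coefficient = 2
x_2 = 3.3750, f(x_2) = 12.390625, coefficient = 2
x_3 = 4.0625, f(x_3) = 17.503906, coefficient = 2
x_4 = 4.7500, f(x_4) = 23.562500, coefficient = 1

I ≈ (0.687500/2) × 104.796875 = 36.023926
Exact value: 35.807292
Error: 0.216634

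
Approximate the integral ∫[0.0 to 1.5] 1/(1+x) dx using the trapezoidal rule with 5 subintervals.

f(x) = 1/(1+x)
a = 0.0, b = 1.5, n = 5
h = (b - a)/n = 0.300000

Trapezoidal rule: (h/2)[f(x₀) + 2f(x₁) + 2f(x₂) + ... + f(xₙ)]

x_0 = 0.0000, f(x_0) = 1.000000, coefficient = 1
x_1 = 0.3000, f(x_1) = 0.769231, coefficient = 2
x_2 = 0.6000, f(x_2) = 0.625000, coefficient = 2
x_3 = 0.9000, f(x_3) = 0.526316, coefficient = 2
x_4 = 1.2000, f(x_4) = 0.454545, coefficient = 2
x_5 = 1.5000, f(x_5) = 0.400000, coefficient = 1

I ≈ (0.300000/2) × 6.150184 = 0.922528
Exact value: 0.916291
Error: 0.006237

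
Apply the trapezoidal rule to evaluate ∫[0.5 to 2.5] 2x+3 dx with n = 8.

f(x) = 2x+3
a = 0.5, b = 2.5, n = 8
h = (b - a)/n = 0.250000

Trapezoidal rule: (h/2)[f(x₀) + 2f(x₁) + 2f(x₂) + ... + f(xₙ)]

x_0 = 0.5000, f(x_0) = 4.000000, coefficient = 1
x_1 = 0.7500, f(x_1) = 4.500000, coefficient = 2
x_2 = 1.0000, f(x_2) = 5.000000, coefficient = 2
x_3 = 1.2500, f(x_3) = 5.500000, coefficient = 2
x_4 = 1.5000, f(x_4) = 6.000000, coefficient = 2
x_5 = 1.7500, f(x_5) = 6.500000, coefficient = 2
x_6 = 2.0000, f(x_6) = 7.000000, coefficient = 2
x_7 = 2.2500, f(x_7) = 7.500000, coefficient = 2
x_8 = 2.5000, f(x_8) = 8.000000, coefficient = 1

I ≈ (0.250000/2) × 96.000000 = 12.000000
Exact value: 12.000000
Error: 0.000000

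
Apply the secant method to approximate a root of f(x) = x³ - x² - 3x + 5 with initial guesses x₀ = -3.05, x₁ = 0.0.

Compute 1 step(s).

f(x) = x³ - x² - 3x + 5
x₀ = -3.05, x₁ = 0.0

Secant formula: x_{n+1} = x_n - f(x_n)(x_n - x_{n-1})/(f(x_n) - f(x_{n-1}))

Iteration 1:
  f(-3.050000) = -23.525125
  f(0.000000) = 5.000000
  x_2 = 0.000000 - 5.000000×(0.000000 - (-3.050000))/(5.000000 - (-23.525125))
       = -0.534616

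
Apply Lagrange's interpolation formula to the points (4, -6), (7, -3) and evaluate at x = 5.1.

Lagrange interpolation formula:
P(x) = Σ yᵢ × Lᵢ(x)
where Lᵢ(x) = Π_{j≠i} (x - xⱼ)/(xᵢ - xⱼ)

L_0(5.1) = (5.1 - 7)/(4 - 7) = 0.633333
L_1(5.1) = (5.1 - 4)/(7 - 4) = 0.366667

P(5.1) = (-6)×L_0(5.1) + (-3)×L_1(5.1)
P(5.1) = -4.900000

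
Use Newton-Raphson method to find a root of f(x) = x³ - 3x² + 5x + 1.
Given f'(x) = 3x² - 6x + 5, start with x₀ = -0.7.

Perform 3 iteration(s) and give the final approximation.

f(x) = x³ - 3x² + 5x + 1
f'(x) = 3x² - 6x + 5
x₀ = -0.7

Newton-Raphson formula: x_{n+1} = x_n - f(x_n)/f'(x_n)

Iteration 1:
  f(-0.700000) = -4.313000
  f'(-0.700000) = 10.670000
  x_1 = -0.700000 - (-4.313000)/10.670000 = -0.295783
Iteration 2:
  f(-0.295783) = -0.767252
  f'(-0.295783) = 7.037157
  x_2 = -0.295783 - (-0.767252)/7.037157 = -0.186754
Iteration 3:
  f(-0.186754) = -0.044914
  f'(-0.186754) = 6.225154
  x_3 = -0.186754 - (-0.044914)/6.225154 = -0.179539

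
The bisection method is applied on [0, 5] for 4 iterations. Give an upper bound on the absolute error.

Bisection error bound: |error| ≤ (b-a)/2^n
|error| ≤ (5 - 0)/2^4 = 5/2^4
|error| ≤ 0.3125000000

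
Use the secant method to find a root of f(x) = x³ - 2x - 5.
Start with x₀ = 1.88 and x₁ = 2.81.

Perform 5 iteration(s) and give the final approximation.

f(x) = x³ - 2x - 5
x₀ = 1.88, x₁ = 2.81

Secant formula: x_{n+1} = x_n - f(x_n)(x_n - x_{n-1})/(f(x_n) - f(x_{n-1}))

Iteration 1:
  f(1.880000) = -2.115328
  f(2.810000) = 11.568041
  x_2 = 2.810000 - 11.568041×(2.810000 - 1.880000)/(11.568041 - (-2.115328))
       = 2.023770
Iteration 2:
  f(2.810000) = 11.568041
  f(2.023770) = -0.758899
  x_3 = 2.023770 - (-0.758899)×(2.023770 - 2.810000)/(-0.758899 - 11.568041)
       = 2.072173
Iteration 3:
  f(2.023770) = -0.758899
  f(2.072173) = -0.246635
  x_4 = 2.072173 - (-0.246635)×(2.072173 - 2.023770)/(-0.246635 - (-0.758899))
       = 2.095478
Iteration 4:
  f(2.072173) = -0.246635
  f(2.095478) = 0.010347
  x_5 = 2.095478 - 0.010347×(2.095478 - 2.072173)/(0.010347 - (-0.246635))
       = 2.094540
Iteration 5:
  f(2.095478) = 0.010347
  f(2.094540) = -0.000131
  x_6 = 2.094540 - (-0.000131)×(2.094540 - 2.095478)/(-0.000131 - 0.010347)
       = 2.094551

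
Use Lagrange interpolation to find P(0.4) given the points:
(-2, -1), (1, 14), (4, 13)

Lagrange interpolation formula:
P(x) = Σ yᵢ × Lᵢ(x)
where Lᵢ(x) = Π_{j≠i} (x - xⱼ)/(xᵢ - xⱼ)

L_0(0.4) = (0.4 - 1)/(-2 - 1) × (0.4 - 4)/(-2 - 4) = 0.120000
L_1(0.4) = (0.4 - (-2))/(1 - (-2)) × (0.4 - 4)/(1 - 4) = 0.960000
L_2(0.4) = (0.4 - (-2))/(4 - (-2)) × (0.4 - 1)/(4 - 1) = -0.080000

P(0.4) = (-1)×L_0(0.4) + 14×L_1(0.4) + 13×L_2(0.4)
P(0.4) = 12.280000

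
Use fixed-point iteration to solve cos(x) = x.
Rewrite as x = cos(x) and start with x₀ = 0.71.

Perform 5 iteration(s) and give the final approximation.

Equation: cos(x) = x
Fixed-point form: x = cos(x)
x₀ = 0.71

x_1 = g(0.710000) = 0.758362
x_2 = g(0.758362) = 0.725964
x_3 = g(0.725964) = 0.747860
x_4 = g(0.747860) = 0.733146
x_5 = g(0.733146) = 0.743073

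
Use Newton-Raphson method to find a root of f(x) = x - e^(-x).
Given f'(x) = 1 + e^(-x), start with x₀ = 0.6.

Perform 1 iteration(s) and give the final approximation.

f(x) = x - e^(-x)
f'(x) = 1 + e^(-x)
x₀ = 0.6

Newton-Raphson formula: x_{n+1} = x_n - f(x_n)/f'(x_n)

Iteration 1:
  f(0.600000) = 0.051188
  f'(0.600000) = 1.548812
  x_1 = 0.600000 - 0.051188/1.548812 = 0.566950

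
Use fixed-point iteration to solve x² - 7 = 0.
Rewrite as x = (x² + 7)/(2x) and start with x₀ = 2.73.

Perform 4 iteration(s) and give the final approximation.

Equation: x² - 7 = 0
Fixed-point form: x = (x² + 7)/(2x)
x₀ = 2.73

x_1 = g(2.730000) = 2.647051
x_2 = g(2.647051) = 2.645752
x_3 = g(2.645752) = 2.645751
x_4 = g(2.645751) = 2.645751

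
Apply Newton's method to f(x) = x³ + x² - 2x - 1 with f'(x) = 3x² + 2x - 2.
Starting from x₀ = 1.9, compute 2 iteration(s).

f(x) = x³ + x² - 2x - 1
f'(x) = 3x² + 2x - 2
x₀ = 1.9

Newton-Raphson formula: x_{n+1} = x_n - f(x_n)/f'(x_n)

Iteration 1:
  f(1.900000) = 5.669000
  f'(1.900000) = 12.630000
  x_1 = 1.900000 - 5.669000/12.630000 = 1.451148
Iteration 2:
  f(1.451148) = 1.259407
  f'(1.451148) = 7.219788
  x_2 = 1.451148 - 1.259407/7.219788 = 1.276710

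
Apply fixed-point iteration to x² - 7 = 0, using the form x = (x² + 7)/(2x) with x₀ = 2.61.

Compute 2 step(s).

Equation: x² - 7 = 0
Fixed-point form: x = (x² + 7)/(2x)
x₀ = 2.61

x_1 = g(2.610000) = 2.645996
x_2 = g(2.645996) = 2.645751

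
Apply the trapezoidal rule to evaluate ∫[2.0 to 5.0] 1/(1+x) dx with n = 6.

f(x) = 1/(1+x)
a = 2.0, b = 5.0, n = 6
h = (b - a)/n = 0.500000

Trapezoidal rule: (h/2)[f(x₀) + 2f(x₁) + 2f(x₂) + ... + f(xₙ)]

x_0 = 2.0000, f(x_0) = 0.333333, coefficient = 1
x_1 = 2.5000, f(x_1) = 0.285714, coefficient = 2
x_2 = 3.0000, f(x_2) = 0.250000, coefficient = 2
x_3 = 3.5000, f(x_3) = 0.222222, coefficient = 2
x_4 = 4.0000, f(x_4) = 0.200000, coefficient = 2
x_5 = 4.5000, f(x_5) = 0.181818, coefficient = 2
x_6 = 5.0000, f(x_6) = 0.166667, coefficient = 1

I ≈ (0.500000/2) × 2.779509 = 0.694877
Exact value: 0.693147
Error: 0.001730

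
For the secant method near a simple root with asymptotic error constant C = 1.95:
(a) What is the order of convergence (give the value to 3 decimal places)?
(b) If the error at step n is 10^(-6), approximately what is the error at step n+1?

(a) Secant method has superlinear convergence with order φ = (1+√5)/2 ≈ 1.618.
    This means |e_{n+1}| ≈ C|e_n|^1.618.

(b) With |e_n| = 10^(-6) and C = 1.95:
    |e_{n+1}| ≈ 1.95 × (10^(-6))^1.618 = 1.95 × 10^(-9.71)

(a) ≈ 1.618 (golden ratio); (b) |e_{n+1}| ≈ 3.818e-10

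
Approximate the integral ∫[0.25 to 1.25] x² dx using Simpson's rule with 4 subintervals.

f(x) = x²
a = 0.25, b = 1.25, n = 4
h = (b - a)/n = 0.250000

Simpson's rule: (h/3)[f(x₀) + 4f(x₁) + 2f(x₂) + ... + f(xₙ)]

x_0 = 0.2500, f(x_0) = 0.062500, coefficient = 1
x_1 = 0.5000, f(x_1) = 0.250000, coefficient = 4
x_2 = 0.7500, f(x_2) = 0.562500, coefficient = 2
x_3 = 1.0000, f(x_3) = 1.000000, coefficient = 4
x_4 = 1.2500, f(x_4) = 1.562500, coefficient = 1

I ≈ (0.250000/3) × 7.750000 = 0.645833
Exact value: 0.645833
Error: 0.000000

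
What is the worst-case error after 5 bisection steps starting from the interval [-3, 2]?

Bisection error bound: |error| ≤ (b-a)/2^n
|error| ≤ (2 - (-3))/2^5 = 5/2^5
|error| ≤ 0.1562500000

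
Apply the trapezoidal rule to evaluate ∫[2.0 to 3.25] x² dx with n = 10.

f(x) = x²
a = 2.0, b = 3.25, n = 10
h = (b - a)/n = 0.125000

Trapezoidal rule: (h/2)[f(x₀) + 2f(x₁) + 2f(x₂) + ... + f(xₙ)]

x_0 = 2.0000, f(x_0) = 4.000000, coefficient = 1
x_1 = 2.1250, f(x_1) = 4.515625, coefficient = 2
x_2 = 2.2500, f(x_2) = 5.062500, coefficient = 2
x_3 = 2.3750, f(x_3) = 5.640625, coefficient = 2
x_4 = 2.5000, f(x_4) = 6.250000, coefficient = 2
x_5 = 2.6250, f(x_5) = 6.890625, coefficient = 2
x_6 = 2.7500, f(x_6) = 7.562500, coefficient = 2
x_7 = 2.8750, f(x_7) = 8.265625, coefficient = 2
x_8 = 3.0000, f(x_8) = 9.000000, coefficient = 2
x_9 = 3.1250, f(x_9) = 9.765625, coefficient = 2
x_10 = 3.2500, f(x_10) = 10.562500, coefficient = 1

I ≈ (0.125000/2) × 140.468750 = 8.779297
Exact value: 8.776042
Error: 0.003255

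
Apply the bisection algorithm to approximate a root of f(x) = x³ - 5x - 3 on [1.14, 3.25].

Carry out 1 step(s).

f(x) = x³ - 5x - 3
Initial interval: [1.14, 3.25]

Iteration 1:
  c_1 = (1.140000 + 3.250000)/2 = 2.195000
  f(c_1) = f(2.195000) = -3.399435
  f(a) × f(c) ≥ 0, new interval: [2.195000, 3.250000]

After 1 iteration(s), the approximation is c_1 = 2.195000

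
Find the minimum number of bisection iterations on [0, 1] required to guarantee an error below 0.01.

We need (b-a)/2^n ≤ 0.01
(1 - 0)/2^n ≤ 0.01
1/2^n ≤ 0.01
2^n ≥ 100
n ≥ log₂(100) = 6.64
n ≥ 7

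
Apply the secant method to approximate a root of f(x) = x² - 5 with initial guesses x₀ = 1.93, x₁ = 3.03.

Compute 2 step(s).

f(x) = x² - 5
x₀ = 1.93, x₁ = 3.03

Secant formula: x_{n+1} = x_n - f(x_n)(x_n - x_{n-1})/(f(x_n) - f(x_{n-1}))

Iteration 1:
  f(1.930000) = -1.275100
  f(3.030000) = 4.180900
  x_2 = 3.030000 - 4.180900×(3.030000 - 1.930000)/(4.180900 - (-1.275100))
       = 2.187077
Iteration 2:
  f(3.030000) = 4.180900
  f(2.187077) = -0.216696
  x_3 = 2.187077 - (-0.216696)×(2.187077 - 3.030000)/(-0.216696 - 4.180900)
       = 2.228612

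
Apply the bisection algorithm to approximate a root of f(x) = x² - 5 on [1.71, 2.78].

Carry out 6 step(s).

f(x) = x² - 5
Initial interval: [1.71, 2.78]

Iteration 1:
  c_1 = (1.710000 + 2.780000)/2 = 2.245000
  f(c_1) = f(2.245000) = 0.040025
  f(a) × f(c) < 0, new interval: [1.710000, 2.245000]
Iteration 2:
  c_2 = (1.710000 + 2.245000)/2 = 1.977500
  f(c_2) = f(1.977500) = -1.089494
  f(a) × f(c) ≥ 0, new interval: [1.977500, 2.245000]
Iteration 3:
  c_3 = (1.977500 + 2.245000)/2 = 2.111250
  f(c_3) = f(2.111250) = -0.542623
  f(a) × f(c) ≥ 0, new interval: [2.111250, 2.245000]
Iteration 4:
  c_4 = (2.111250 + 2.245000)/2 = 2.178125
  f(c_4) = f(2.178125) = -0.255771
  f(a) × f(c) ≥ 0, new interval: [2.178125, 2.245000]
Iteration 5:
  c_5 = (2.178125 + 2.245000)/2 = 2.211563
  f(c_5) = f(2.211563) = -0.108991
  f(a) × f(c) ≥ 0, new interval: [2.211563, 2.245000]
Iteration 6:
  c_6 = (2.211563 + 2.245000)/2 = 2.228281
  f(c_6) = f(2.228281) = -0.034763
  f(a) × f(c) ≥ 0, new interval: [2.228281, 2.245000]

After 6 iteration(s), the approximation is c_6 = 2.228281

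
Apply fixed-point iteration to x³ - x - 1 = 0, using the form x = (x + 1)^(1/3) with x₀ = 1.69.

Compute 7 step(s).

Equation: x³ - x - 1 = 0
Fixed-point form: x = (x + 1)^(1/3)
x₀ = 1.69

x_1 = g(1.690000) = 1.390755
x_2 = g(1.390755) = 1.337145
x_3 = g(1.337145) = 1.327074
x_4 = g(1.327074) = 1.325165
x_5 = g(1.325165) = 1.324803
x_6 = g(1.324803) = 1.324734
x_7 = g(1.324734) = 1.324721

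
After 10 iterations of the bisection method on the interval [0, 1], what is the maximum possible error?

Bisection error bound: |error| ≤ (b-a)/2^n
|error| ≤ (1 - 0)/2^10 = 1/2^10
|error| ≤ 0.0009765625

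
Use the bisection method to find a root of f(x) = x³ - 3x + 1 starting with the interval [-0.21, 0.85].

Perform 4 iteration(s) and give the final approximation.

f(x) = x³ - 3x + 1
Initial interval: [-0.21, 0.85]

Iteration 1:
  c_1 = (-0.210000 + 0.850000)/2 = 0.320000
  f(c_1) = f(0.320000) = 0.072768
  f(a) × f(c) ≥ 0, new interval: [0.320000, 0.850000]
Iteration 2:
  c_2 = (0.320000 + 0.850000)/2 = 0.585000
  f(c_2) = f(0.585000) = -0.554798
  f(a) × f(c) < 0, new interval: [0.320000, 0.585000]
Iteration 3:
  c_3 = (0.320000 + 0.585000)/2 = 0.452500
  f(c_3) = f(0.452500) = -0.264848
  f(a) × f(c) < 0, new interval: [0.320000, 0.452500]
Iteration 4:
  c_4 = (0.320000 + 0.452500)/2 = 0.386250
  f(c_4) = f(0.386250) = -0.101126
  f(a) × f(c) < 0, new interval: [0.320000, 0.386250]

After 4 iteration(s), the approximation is c_4 = 0.386250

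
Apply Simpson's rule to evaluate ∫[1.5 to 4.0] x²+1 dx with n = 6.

f(x) = x²+1
a = 1.5, b = 4.0, n = 6
h = (b - a)/n = 0.416667

Simpson's rule: (h/3)[f(x₀) + 4f(x₁) + 2f(x₂) + ... + f(xₙ)]

x_0 = 1.5000, f(x_0) = 3.250000, coefficient = 1
x_1 = 1.9167, f(x_1) = 4.673611, coefficient = 4
x_2 = 2.3333, f(x_2) = 6.444444, coefficient = 2
x_3 = 2.7500, f(x_3) = 8.562500, coefficient = 4
x_4 = 3.1667, f(x_4) = 11.027778, coefficient = 2
x_5 = 3.5833, f(x_5) = 13.840278, coefficient = 4
x_6 = 4.0000, f(x_6) = 17.000000, coefficient = 1

I ≈ (0.416667/3) × 163.500000 = 22.708333
Exact value: 22.708333
Error: 0.000000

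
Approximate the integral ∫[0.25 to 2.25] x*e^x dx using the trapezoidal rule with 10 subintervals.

f(x) = x*e^x
a = 0.25, b = 2.25, n = 10
h = (b - a)/n = 0.200000

Trapezoidal rule: (h/2)[f(x₀) + 2f(x₁) + 2f(x₂) + ... + f(xₙ)]

x_0 = 0.2500, f(x_0) = 0.321006, coefficient = 1
x_1 = 0.4500, f(x_1) = 0.705740, coefficient = 2
x_2 = 0.6500, f(x_2) = 1.245102, coefficient = 2
x_3 = 0.8500, f(x_3) = 1.988700, coefficient = 2
x_4 = 1.0500, f(x_4) = 3.000534, coefficient = 2
x_5 = 1.2500, f(x_5) = 4.362929, coefficient = 2
x_6 = 1.4500, f(x_6) = 6.181516, coefficient = 2
x_7 = 1.6500, f(x_7) = 8.591517, coefficient = 2
x_8 = 1.8500, f(x_8) = 11.765666, coefficient = 2
x_9 = 2.0500, f(x_9) = 15.924197, coefficient = 2
x_10 = 2.2500, f(x_10) = 21.347406, coefficient = 1

I ≈ (0.200000/2) × 129.200213 = 12.920021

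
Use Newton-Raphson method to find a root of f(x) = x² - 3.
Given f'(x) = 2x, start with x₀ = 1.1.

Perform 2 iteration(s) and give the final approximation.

f(x) = x² - 3
f'(x) = 2x
x₀ = 1.1

Newton-Raphson formula: x_{n+1} = x_n - f(x_n)/f'(x_n)

Iteration 1:
  f(1.100000) = -1.790000
  f'(1.100000) = 2.200000
  x_1 = 1.100000 - (-1.790000)/2.200000 = 1.913636
Iteration 2:
  f(1.913636) = 0.662004
  f'(1.913636) = 3.827273
  x_2 = 1.913636 - 0.662004/3.827273 = 1.740666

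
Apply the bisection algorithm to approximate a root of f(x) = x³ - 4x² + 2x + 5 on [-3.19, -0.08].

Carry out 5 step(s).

f(x) = x³ - 4x² + 2x + 5
Initial interval: [-3.19, -0.08]

Iteration 1:
  c_1 = (-3.190000 + (-0.080000))/2 = -1.635000
  f(c_1) = f(-1.635000) = -13.333623
  f(a) × f(c) ≥ 0, new interval: [-1.635000, -0.080000]
Iteration 2:
  c_2 = (-1.635000 + (-0.080000))/2 = -0.857500
  f(c_2) = f(-0.857500) = -0.286750
  f(a) × f(c) ≥ 0, new interval: [-0.857500, -0.080000]
Iteration 3:
  c_3 = (-0.857500 + (-0.080000))/2 = -0.468750
  f(c_3) = f(-0.468750) = 3.080597
  f(a) × f(c) < 0, new interval: [-0.857500, -0.468750]
Iteration 4:
  c_4 = (-0.857500 + (-0.468750))/2 = -0.663125
  f(c_4) = f(-0.663125) = 1.623212
  f(a) × f(c) < 0, new interval: [-0.857500, -0.663125]
Iteration 5:
  c_5 = (-0.857500 + (-0.663125))/2 = -0.760312
  f(c_5) = f(-0.760312) = 0.727557
  f(a) × f(c) < 0, new interval: [-0.857500, -0.760312]

After 5 iteration(s), the approximation is c_5 = -0.760312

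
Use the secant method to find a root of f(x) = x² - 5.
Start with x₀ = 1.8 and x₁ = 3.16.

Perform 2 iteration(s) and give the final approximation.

f(x) = x² - 5
x₀ = 1.8, x₁ = 3.16

Secant formula: x_{n+1} = x_n - f(x_n)(x_n - x_{n-1})/(f(x_n) - f(x_{n-1}))

Iteration 1:
  f(1.800000) = -1.760000
  f(3.160000) = 4.985600
  x_2 = 3.160000 - 4.985600×(3.160000 - 1.800000)/(4.985600 - (-1.760000))
       = 2.154839
Iteration 2:
  f(3.160000) = 4.985600
  f(2.154839) = -0.356670
  x_3 = 2.154839 - (-0.356670)×(2.154839 - 3.160000)/(-0.356670 - 4.985600)
       = 2.221947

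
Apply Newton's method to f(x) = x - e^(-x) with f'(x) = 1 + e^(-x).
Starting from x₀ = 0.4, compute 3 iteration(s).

f(x) = x - e^(-x)
f'(x) = 1 + e^(-x)
x₀ = 0.4

Newton-Raphson formula: x_{n+1} = x_n - f(x_n)/f'(x_n)

Iteration 1:
  f(0.400000) = -0.270320
  f'(0.400000) = 1.670320
  x_1 = 0.400000 - (-0.270320)/1.670320 = 0.561837
Iteration 2:
  f(0.561837) = -0.008323
  f'(0.561837) = 1.570161
  x_2 = 0.561837 - (-0.008323)/1.570161 = 0.567138
Iteration 3:
  f(0.567138) = -0.000008
  f'(0.567138) = 1.567146
  x_3 = 0.567138 - (-0.000008)/1.567146 = 0.567143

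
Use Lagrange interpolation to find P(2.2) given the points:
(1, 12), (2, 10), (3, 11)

Lagrange interpolation formula:
P(x) = Σ yᵢ × Lᵢ(x)
where Lᵢ(x) = Π_{j≠i} (x - xⱼ)/(xᵢ - xⱼ)

L_0(2.2) = (2.2 - 2)/(1 - 2) × (2.2 - 3)/(1 - 3) = -0.080000
L_1(2.2) = (2.2 - 1)/(2 - 1) × (2.2 - 3)/(2 - 3) = 0.960000
L_2(2.2) = (2.2 - 1)/(3 - 1) × (2.2 - 2)/(3 - 2) = 0.120000

P(2.2) = 12×L_0(2.2) + 10×L_1(2.2) + 11×L_2(2.2)
P(2.2) = 9.960000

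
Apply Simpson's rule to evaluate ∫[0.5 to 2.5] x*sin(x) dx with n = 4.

f(x) = x*sin(x)
a = 0.5, b = 2.5, n = 4
h = (b - a)/n = 0.500000

Simpson's rule: (h/3)[f(x₀) + 4f(x₁) + 2f(x₂) + ... + f(xₙ)]

x_0 = 0.5000, f(x_0) = 0.239713, coefficient = 1
x_1 = 1.0000, f(x_1) = 0.841471, coefficient = 4
x_2 = 1.5000, f(x_2) = 1.496242, coefficient = 2
x_3 = 2.0000, f(x_3) = 1.818595, coefficient = 4
x_4 = 2.5000, f(x_4) = 1.496180, coefficient = 1

I ≈ (0.500000/3) × 15.368641 = 2.561440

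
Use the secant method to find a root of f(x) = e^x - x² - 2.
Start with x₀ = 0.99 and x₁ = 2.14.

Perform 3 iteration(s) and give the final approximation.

f(x) = e^x - x² - 2
x₀ = 0.99, x₁ = 2.14

Secant formula: x_{n+1} = x_n - f(x_n)(x_n - x_{n-1})/(f(x_n) - f(x_{n-1}))

Iteration 1:
  f(0.990000) = -0.288866
  f(2.140000) = 1.919838
  x_2 = 2.140000 - 1.919838×(2.140000 - 0.990000)/(1.919838 - (-0.288866))
       = 1.140403
Iteration 2:
  f(2.140000) = 1.919838
  f(1.140403) = -0.172490
  x_3 = 1.140403 - (-0.172490)×(1.140403 - 2.140000)/(-0.172490 - 1.919838)
       = 1.222809
Iteration 3:
  f(1.140403) = -0.172490
  f(1.222809) = -0.098546
  x_4 = 1.222809 - (-0.098546)×(1.222809 - 1.140403)/(-0.098546 - (-0.172490))
       = 1.332632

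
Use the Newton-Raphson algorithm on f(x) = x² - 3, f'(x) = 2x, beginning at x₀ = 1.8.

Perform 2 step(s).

f(x) = x² - 3
f'(x) = 2x
x₀ = 1.8

Newton-Raphson formula: x_{n+1} = x_n - f(x_n)/f'(x_n)

Iteration 1:
  f(1.800000) = 0.240000
  f'(1.800000) = 3.600000
  x_1 = 1.800000 - 0.240000/3.600000 = 1.733333
Iteration 2:
  f(1.733333) = 0.004444
  f'(1.733333) = 3.466667
  x_2 = 1.733333 - 0.004444/3.466667 = 1.732051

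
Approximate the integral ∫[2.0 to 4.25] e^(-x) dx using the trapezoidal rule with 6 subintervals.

f(x) = e^(-x)
a = 2.0, b = 4.25, n = 6
h = (b - a)/n = 0.375000

Trapezoidal rule: (h/2)[f(x₀) + 2f(x₁) + 2f(x₂) + ... + f(xₙ)]

x_0 = 2.0000, f(x_0) = 0.135335, coefficient = 1
x_1 = 2.3750, f(x_1) = 0.093014, coefficient = 2
x_2 = 2.7500, f(x_2) = 0.063928, coefficient = 2
x_3 = 3.1250, f(x_3) = 0.043937, coefficient = 2
x_4 = 3.5000, f(x_4) = 0.030197, coefficient = 2
x_5 = 3.8750, f(x_5) = 0.020754, coefficient = 2
x_6 = 4.2500, f(x_6) = 0.014264, coefficient = 1

I ≈ (0.375000/2) × 0.653262 = 0.122487
Exact value: 0.121071
Error: 0.001415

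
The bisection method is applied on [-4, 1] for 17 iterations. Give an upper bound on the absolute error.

Bisection error bound: |error| ≤ (b-a)/2^n
|error| ≤ (1 - (-4))/2^17 = 5/2^17
|error| ≤ 0.0000381470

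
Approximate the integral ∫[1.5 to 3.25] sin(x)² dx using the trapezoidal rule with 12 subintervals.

f(x) = sin(x)²
a = 1.5, b = 3.25, n = 12
h = (b - a)/n = 0.145833

Trapezoidal rule: (h/2)[f(x₀) + 2f(x₁) + 2f(x₂) + ... + f(xₙ)]

x_0 = 1.5000, f(x_0) = 0.994996, coefficient = 1
x_1 = 1.6458, f(x_1) = 0.994380, coefficient = 2
x_2 = 1.7917, f(x_2) = 0.952004, coefficient = 2
x_3 = 1.9375, f(x_3) = 0.871449, coefficient = 2
x_4 = 2.0833, f(x_4) = 0.759518, coefficient = 2
x_5 = 2.2292, f(x_5) = 0.625666, coefficient = 2
x_6 = 2.3750, f(x_6) = 0.481199, coefficient = 2
x_7 = 2.5208, f(x_7) = 0.338320, coefficient = 2
x_8 = 2.6667, f(x_8) = 0.209098, coefficient = 2
x_9 = 2.8125, f(x_9) = 0.104448, coefficient = 2
x_10 = 2.9583, f(x_10) = 0.033210, coefficient = 2
x_11 = 3.1042, f(x_11) = 0.001400, coefficient = 2
x_12 = 3.2500, f(x_12) = 0.011706, coefficient = 1

I ≈ (0.145833/2) × 11.748087 = 0.856631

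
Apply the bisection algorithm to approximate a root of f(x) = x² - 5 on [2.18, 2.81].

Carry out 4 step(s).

f(x) = x² - 5
Initial interval: [2.18, 2.81]

Iteration 1:
  c_1 = (2.180000 + 2.810000)/2 = 2.495000
  f(c_1) = f(2.495000) = 1.225025
  f(a) × f(c) < 0, new interval: [2.180000, 2.495000]
Iteration 2:
  c_2 = (2.180000 + 2.495000)/2 = 2.337500
  f(c_2) = f(2.337500) = 0.463906
  f(a) × f(c) < 0, new interval: [2.180000, 2.337500]
Iteration 3:
  c_3 = (2.180000 + 2.337500)/2 = 2.258750
  f(c_3) = f(2.258750) = 0.101952
  f(a) × f(c) < 0, new interval: [2.180000, 2.258750]
Iteration 4:
  c_4 = (2.180000 + 2.258750)/2 = 2.219375
  f(c_4) = f(2.219375) = -0.074375
  f(a) × f(c) ≥ 0, new interval: [2.219375, 2.258750]

After 4 iteration(s), the approximation is c_4 = 2.219375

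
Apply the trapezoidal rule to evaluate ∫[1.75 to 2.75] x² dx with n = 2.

f(x) = x²
a = 1.75, b = 2.75, n = 2
h = (b - a)/n = 0.500000

Trapezoidal rule: (h/2)[f(x₀) + 2f(x₁) + 2f(x₂) + ... + f(xₙ)]

x_0 = 1.7500, f(x_0) = 3.062500, coefficient = 1
x_1 = 2.2500, f(x_1) = 5.062500, coefficient = 2
x_2 = 2.7500, f(x_2) = 7.562500, coefficient = 1

I ≈ (0.500000/2) × 20.750000 = 5.187500
Exact value: 5.145833
Error: 0.041667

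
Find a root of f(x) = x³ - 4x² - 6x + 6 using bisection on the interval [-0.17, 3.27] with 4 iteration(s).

f(x) = x³ - 4x² - 6x + 6
Initial interval: [-0.17, 3.27]

Iteration 1:
  c_1 = (-0.170000 + 3.270000)/2 = 1.550000
  f(c_1) = f(1.550000) = -9.186125
  f(a) × f(c) < 0, new interval: [-0.170000, 1.550000]
Iteration 2:
  c_2 = (-0.170000 + 1.550000)/2 = 0.690000
  f(c_2) = f(0.690000) = 0.284109
  f(a) × f(c) ≥ 0, new interval: [0.690000, 1.550000]
Iteration 3:
  c_3 = (0.690000 + 1.550000)/2 = 1.120000
  f(c_3) = f(1.120000) = -4.332672
  f(a) × f(c) < 0, new interval: [0.690000, 1.120000]
Iteration 4:
  c_4 = (0.690000 + 1.120000)/2 = 0.905000
  f(c_4) = f(0.905000) = -1.964882
  f(a) × f(c) < 0, new interval: [0.690000, 0.905000]

After 4 iteration(s), the approximation is c_4 = 0.905000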